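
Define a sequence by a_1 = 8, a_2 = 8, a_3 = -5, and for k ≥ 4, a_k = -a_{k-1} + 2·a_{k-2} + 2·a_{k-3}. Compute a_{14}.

1835

Compute successive terms:
a_4 = 37;  a_5 = -31;  a_6 = 95;  …;  a_{11} = -395;  a_{12} = 907;  a_{13} = -811;  a_{14} = 1835.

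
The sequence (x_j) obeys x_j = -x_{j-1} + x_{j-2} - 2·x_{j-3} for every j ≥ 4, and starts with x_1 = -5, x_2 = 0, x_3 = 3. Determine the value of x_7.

x_4 = 7; x_5 = -4; x_6 = 5; x_7 = -23.

-23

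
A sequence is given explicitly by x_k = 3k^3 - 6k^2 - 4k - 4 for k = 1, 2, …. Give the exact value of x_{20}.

21516

x_{20} = 3·20^3 - 6·20^2 - 4·20 - 4 = 21516.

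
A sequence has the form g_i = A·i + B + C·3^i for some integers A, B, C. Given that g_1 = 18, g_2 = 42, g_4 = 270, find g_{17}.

387420594

The three given values yield: A + B + 3C = 18; 2A + B + 9C = 42; 4A + B + 81C = 270.
Subtracting the first from the second: A + 6C = 24.
Subtracting the second from the third: 2A + 72C = 228.
Solving: C = 3, A = 6, then B = 3.
Therefore g_{17} = 102 + 3 + 3·129140163 = 387420594.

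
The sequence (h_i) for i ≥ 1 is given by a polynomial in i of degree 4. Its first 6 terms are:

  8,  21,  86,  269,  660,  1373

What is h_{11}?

1st diffs: 13, 65, 183, 391, 713.
2nd diffs: 52, 118, 208, 322.
3rd diffs: 66, 90, 114.
4th diffs: 24, 24 (constant).
Newton forward-difference form: h_i = 8 + 13·C(i-1,1) + 52·C(i-1,2) + 66·C(i-1,3) + 24·C(i-1,4).
At i = 11: i-1 = 10, so h_{11} = 8 + 130 + 2340 + 7920 + 5040 = 15438.

15438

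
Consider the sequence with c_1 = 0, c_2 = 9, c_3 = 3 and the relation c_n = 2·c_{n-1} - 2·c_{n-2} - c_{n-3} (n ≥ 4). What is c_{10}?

444

c_4 = -12; c_5 = -39; c_6 = -57; c_7 = -24; c_8 = 105; c_9 = 315; c_{10} = 444.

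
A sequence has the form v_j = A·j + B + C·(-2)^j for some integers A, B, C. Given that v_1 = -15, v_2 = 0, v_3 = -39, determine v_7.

-411

The three given values yield: A + B - 2C = -15; 2A + B + 4C = 0; 3A + B - 8C = -39.
Subtracting the first from the second: A + 6C = 15.
Subtracting the second from the third: A - 12C = -39.
Solving: C = 3, A = -3, then B = -6.
Hence v_7 = -3·7 + (-6) + 3·(-128) = -411.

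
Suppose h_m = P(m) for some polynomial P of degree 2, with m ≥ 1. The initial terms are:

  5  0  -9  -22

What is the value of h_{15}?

-429

1st diffs: -5, -9, -13.
2nd diffs: -4, -4 (constant).
So h_m = -2m^2 + m + 6.
Evaluating at m = 15 gives h_{15} = -429.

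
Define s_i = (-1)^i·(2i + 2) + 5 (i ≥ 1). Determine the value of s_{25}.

(-1)^25 = -1; 2i + 2 at i=25 is 52; so s_{25} = -47.

-47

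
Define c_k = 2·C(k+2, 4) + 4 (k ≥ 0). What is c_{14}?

3644

C(16, 4) = 1820, so c_{14} = 3644.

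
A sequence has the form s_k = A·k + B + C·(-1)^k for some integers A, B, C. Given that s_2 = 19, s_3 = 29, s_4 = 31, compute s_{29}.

Plug in k = 2, 3, 4: 2A + B + C = 19; 3A + B - C = 29; 4A + B + C = 31.
Subtracting the first from the second: A - 2C = 10.
Subtracting the second from the third: A + 2C = 2.
Solving: C = -2, A = 6, then B = 9.
Hence s_{29} = 6·29 + 9 + (-2)·(-1) = 185.

185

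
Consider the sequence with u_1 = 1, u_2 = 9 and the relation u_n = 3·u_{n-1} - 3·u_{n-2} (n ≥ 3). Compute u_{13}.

u_3 = 24  u_4 = 45  u_5 = 63  …  u_{10} = -1215  u_{11} = -1701  u_{12} = -1458  u_{13} = 729.

729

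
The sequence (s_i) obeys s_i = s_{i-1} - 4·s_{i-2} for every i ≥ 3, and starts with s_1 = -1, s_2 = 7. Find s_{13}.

2339

Iterate the recurrence:
s_3 = 11;  s_4 = -17;  s_5 = -61;  …;  s_{10} = -1673;  s_{11} = 1451;  s_{12} = 8143;  s_{13} = 2339.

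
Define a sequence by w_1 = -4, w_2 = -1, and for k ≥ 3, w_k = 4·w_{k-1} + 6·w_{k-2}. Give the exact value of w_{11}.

-12005056

Iterate the recurrence:
w_3 = -28;  w_4 = -118;  w_5 = -640;  w_6 = -3268;  w_7 = -16912;  w_8 = -87256;  w_9 = -450496;  w_{10} = -2325520;  w_{11} = -12005056.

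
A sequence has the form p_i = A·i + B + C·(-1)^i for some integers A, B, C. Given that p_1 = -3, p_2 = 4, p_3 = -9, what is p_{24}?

-62

At i = 1, 2, 3: A + B - C = -3; 2A + B + C = 4; 3A + B - C = -9.
Subtracting the first from the second: A + 2C = 7.
Subtracting the second from the third: A - 2C = -13.
Solving: C = 5, A = -3, then B = 5.
Hence p_{24} = -3·24 + 5 + 5·1 = -62.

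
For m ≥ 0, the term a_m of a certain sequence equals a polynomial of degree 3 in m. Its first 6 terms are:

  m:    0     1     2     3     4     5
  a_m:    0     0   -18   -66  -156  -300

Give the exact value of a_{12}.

-3828

1st diffs: 0, -18, -48, -90, -144.
2nd diffs: -18, -30, -42, -54.
3rd diffs: -12, -12, -12 (constant).
Newton forward-difference form: a_m = (-18)·C(m,2) + (-12)·C(m,3).
At m = 12: m = 12, so a_{12} = -1188 - 2640 = -3828.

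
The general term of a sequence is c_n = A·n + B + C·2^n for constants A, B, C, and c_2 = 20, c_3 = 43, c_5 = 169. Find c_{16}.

At n = 2, 3, 5: 2A + B + 4C = 20; 3A + B + 8C = 43; 5A + B + 32C = 169.
Subtracting the first from the second: A + 4C = 23.
Subtracting the second from the third: 2A + 24C = 126.
Solving: C = 5, A = 3, then B = -6.
Therefore c_{16} = 48 + (-6) + 5·65536 = 327722.

327722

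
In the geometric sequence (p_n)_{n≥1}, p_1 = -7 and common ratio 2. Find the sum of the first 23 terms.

p_n = (-7)·2^(n-1).
S = (-7)·(2^23 - 1)/(2 - 1) = (-7)·(8388608 - 1)/(1) = -58720249.

-58720249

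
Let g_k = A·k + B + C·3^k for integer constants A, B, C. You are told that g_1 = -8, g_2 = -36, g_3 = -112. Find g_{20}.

-13947137676

Write the equations: A + B + 3C = -8; 2A + B + 9C = -36; 3A + B + 27C = -112.
Subtracting the first from the second: A + 6C = -28.
Subtracting the second from the third: A + 18C = -76.
Solving: C = -4, A = -4, then B = 8.
So g_k = -4·k + 8 + (-4)·3^k; at k=20 this is -13947137676.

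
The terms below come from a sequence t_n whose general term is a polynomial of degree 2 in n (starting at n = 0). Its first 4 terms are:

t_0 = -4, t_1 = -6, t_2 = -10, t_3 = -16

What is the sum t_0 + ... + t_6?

-140

1st diffs: -2, -4, -6.
2nd diffs: -2, -2 (constant).
So t_n = -n^2 - n - 4.
Continuing: -24, -34, -46.
Summing n = 0..6 (7 terms) gives -140.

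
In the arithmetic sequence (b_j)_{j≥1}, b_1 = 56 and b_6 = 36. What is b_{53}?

Common difference d = (36 - 56) / (6 - 1) = -4.
b_j = 56 + (j - 1)·(-4).
b_{53} = 56 + 52·(-4) = -152.

-152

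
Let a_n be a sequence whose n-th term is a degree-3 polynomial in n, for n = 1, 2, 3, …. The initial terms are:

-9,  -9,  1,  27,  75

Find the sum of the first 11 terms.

3531

1st diffs: 0, 10, 26, 48.
2nd diffs: 10, 16, 22.
3rd diffs: 6, 6 (constant).
Newton forward-difference form: a_n = -9 + 10·C(n-1,2) + 6·C(n-1,3).
Continuing: …, 151, 261, 411, 607, …, a_{11} = 1161.
Summing n = 1..11 (11 terms) gives 3531.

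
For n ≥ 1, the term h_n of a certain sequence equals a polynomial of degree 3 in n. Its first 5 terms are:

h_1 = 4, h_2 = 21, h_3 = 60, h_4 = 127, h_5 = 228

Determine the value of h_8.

795

1st diffs: 17, 39, 67, 101.
2nd diffs: 22, 28, 34.
3rd diffs: 6, 6 (constant).
Newton forward-difference form: h_n = 4 + 17·C(n-1,1) + 22·C(n-1,2) + 6·C(n-1,3).
At n = 8: n-1 = 7, so h_8 = 4 + 119 + 462 + 210 = 795.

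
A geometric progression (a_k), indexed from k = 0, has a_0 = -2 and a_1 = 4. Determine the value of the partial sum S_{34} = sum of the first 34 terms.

Common ratio r = -2.
a_k = (-2)·(-2)^(k-0).
S = (-2)·((-2)^34 - 1)/(-2 - 1) = (-2)·(17179869184 - 1)/(-3) = 11453246122.

11453246122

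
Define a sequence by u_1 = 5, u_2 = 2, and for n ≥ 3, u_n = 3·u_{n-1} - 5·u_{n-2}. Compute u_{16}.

Step forward from the initial values:
u_3 = -19  u_4 = -67  u_5 = -106  …  u_{13} = -35131  u_{14} = 91442  u_{15} = 449981  u_{16} = 892733.

892733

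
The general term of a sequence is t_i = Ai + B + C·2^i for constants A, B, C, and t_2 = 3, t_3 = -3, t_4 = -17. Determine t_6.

-109

At i = 2, 3, 4: 2A + B + 4C = 3; 3A + B + 8C = -3; 4A + B + 16C = -17.
Subtracting the first from the second: A + 4C = -6.
Subtracting the second from the third: A + 8C = -14.
Solving: C = -2, A = 2, then B = 7.
So t_i = 2·i + 7 + (-2)·2^i; at i=6 this is -109.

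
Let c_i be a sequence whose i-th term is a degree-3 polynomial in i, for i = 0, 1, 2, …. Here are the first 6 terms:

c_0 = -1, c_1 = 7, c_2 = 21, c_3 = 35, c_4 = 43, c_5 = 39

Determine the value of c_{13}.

-1145

1st diffs: 8, 14, 14, 8, -4.
2nd diffs: 6, 0, -6, -12.
3rd diffs: -6, -6, -6 (constant).
Newton forward-difference form: c_i = -1 + 8·C(i,1) + 6·C(i,2) + (-6)·C(i,3).
At i = 13: i = 13, so c_{13} = -1 + 104 + 468 - 1716 = -1145.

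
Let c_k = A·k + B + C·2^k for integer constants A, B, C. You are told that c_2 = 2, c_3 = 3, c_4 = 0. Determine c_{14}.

At k = 2, 3, 4: 2A + B + 4C = 2; 3A + B + 8C = 3; 4A + B + 16C = 0.
Subtracting the first from the second: A + 4C = 1.
Subtracting the second from the third: A + 8C = -3.
Solving: C = -1, A = 5, then B = -4.
Therefore c_{14} = 70 + (-4) + (-1)·16384 = -16318.

-16318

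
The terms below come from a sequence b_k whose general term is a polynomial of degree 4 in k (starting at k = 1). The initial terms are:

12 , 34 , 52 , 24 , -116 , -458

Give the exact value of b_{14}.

1st diffs: 22, 18, -28, -140, -342.
2nd diffs: -4, -46, -112, -202.
3rd diffs: -42, -66, -90.
4th diffs: -24, -24 (constant).
Newton forward-difference form: b_k = 12 + 22·C(k-1,1) + (-4)·C(k-1,2) + (-42)·C(k-1,3) + (-24)·C(k-1,4).
At k = 14: k-1 = 13, so b_{14} = 12 + 286 - 312 - 12012 - 17160 = -29186.

-29186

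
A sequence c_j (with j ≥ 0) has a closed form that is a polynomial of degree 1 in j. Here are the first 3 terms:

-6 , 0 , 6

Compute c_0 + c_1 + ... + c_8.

162

1st diffs: 6, 6 (constant).
So c_j = 6j - 6.
Continuing: …, 12, 18, 24, 30, …, c_8 = 42.
Summing j = 0..8 (9 terms) gives 162.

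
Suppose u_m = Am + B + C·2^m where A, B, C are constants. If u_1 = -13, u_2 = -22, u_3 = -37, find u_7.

-409

Plug in m = 1, 2, 3: A + B + 2C = -13; 2A + B + 4C = -22; 3A + B + 8C = -37.
Subtracting the first from the second: A + 2C = -9.
Subtracting the second from the third: A + 4C = -15.
Solving: C = -3, A = -3, then B = -4.
So u_m = -3·m + (-4) + (-3)·2^m; at m=7 this is -409.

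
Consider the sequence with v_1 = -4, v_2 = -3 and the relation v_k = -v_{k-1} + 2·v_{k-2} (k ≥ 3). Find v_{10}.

Compute successive terms:
v_3 = -5, v_4 = -1, v_5 = -9, v_6 = 7, v_7 = -25, v_8 = 39, v_9 = -89, v_{10} = 167.
(Characteristic roots are 1 and -2.)

167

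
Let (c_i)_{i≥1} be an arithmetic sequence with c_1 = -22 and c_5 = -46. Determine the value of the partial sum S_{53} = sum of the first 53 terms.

Common difference d = (-46 - (-22)) / (5 - 1) = -6.
c_i = -22 + (i - 1)·(-6).
c_{53} = -334; S = 53·(-22 + (-334))/2 = -9434.

-9434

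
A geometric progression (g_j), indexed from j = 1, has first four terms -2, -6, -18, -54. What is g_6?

Common ratio r = 3.
g_j = (-2)·3^(j-1).
g_6 = (-2)·3^5 = -486.

-486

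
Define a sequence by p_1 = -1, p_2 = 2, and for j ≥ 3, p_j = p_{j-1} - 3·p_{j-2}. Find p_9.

p_3 = 5, p_4 = -1, p_5 = -16, p_6 = -13, p_7 = 35, p_8 = 74, p_9 = -31.

-31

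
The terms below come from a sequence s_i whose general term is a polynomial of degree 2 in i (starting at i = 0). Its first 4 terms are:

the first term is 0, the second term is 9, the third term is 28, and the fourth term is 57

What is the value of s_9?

1st diffs: 9, 19, 29.
2nd diffs: 10, 10 (constant).
Newton forward-difference form: s_i = 9·C(i,1) + 10·C(i,2).
At i = 9: i = 9, so s_9 = 81 + 360 = 441.

441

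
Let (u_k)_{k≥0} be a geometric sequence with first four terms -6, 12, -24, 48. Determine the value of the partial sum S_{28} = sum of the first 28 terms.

Common ratio r = -2.
u_k = (-6)·(-2)^(k-0).
S = (-6)·((-2)^28 - 1)/(-2 - 1) = (-6)·(268435456 - 1)/(-3) = 536870910.

536870910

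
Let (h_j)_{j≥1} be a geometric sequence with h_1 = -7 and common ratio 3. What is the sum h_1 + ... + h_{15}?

-50221171

h_j = (-7)·3^(j-1).
S = (-7)·(3^15 - 1)/(3 - 1) = (-7)·(14348907 - 1)/(2) = -50221171.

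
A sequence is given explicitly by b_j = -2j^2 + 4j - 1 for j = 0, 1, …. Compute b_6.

b_6 = -2·6^2 + 4·6 - 1 = -49.

-49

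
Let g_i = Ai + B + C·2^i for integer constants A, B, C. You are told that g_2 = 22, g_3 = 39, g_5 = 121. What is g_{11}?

At i = 2, 3, 5: 2A + B + 4C = 22; 3A + B + 8C = 39; 5A + B + 32C = 121.
Subtracting the first from the second: A + 4C = 17.
Subtracting the second from the third: 2A + 24C = 82.
Solving: C = 3, A = 5, then B = 0.
Hence g_{11} = 5·11 + 0 + 3·2048 = 6199.

6199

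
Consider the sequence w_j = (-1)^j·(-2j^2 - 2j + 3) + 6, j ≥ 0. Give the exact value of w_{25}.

(-1)^25 = -1; -2j^2 - 2j + 3 at j=25 is -1297; so w_{25} = 1303.

1303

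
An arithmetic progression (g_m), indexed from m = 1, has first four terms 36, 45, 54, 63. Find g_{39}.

Common difference d = 9.
g_m = 36 + (m - 1)·9.
g_{39} = 36 + 38·9 = 378.

378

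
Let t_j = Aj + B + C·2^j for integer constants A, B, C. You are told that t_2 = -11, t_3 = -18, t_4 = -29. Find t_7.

At j = 2, 3, 4: 2A + B + 4C = -11; 3A + B + 8C = -18; 4A + B + 16C = -29.
Subtracting the first from the second: A + 4C = -7.
Subtracting the second from the third: A + 8C = -11.
Solving: C = -1, A = -3, then B = -1.
Hence t_7 = -3·7 + (-1) + (-1)·128 = -150.

-150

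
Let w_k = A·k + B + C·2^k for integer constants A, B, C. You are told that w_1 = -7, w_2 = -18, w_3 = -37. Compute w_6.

-270

Write the equations: A + B + 2C = -7; 2A + B + 4C = -18; 3A + B + 8C = -37.
Subtracting the first from the second: A + 2C = -11.
Subtracting the second from the third: A + 4C = -19.
Solving: C = -4, A = -3, then B = 4.
So w_k = -3·k + 4 + (-4)·2^k; at k=6 this is -270.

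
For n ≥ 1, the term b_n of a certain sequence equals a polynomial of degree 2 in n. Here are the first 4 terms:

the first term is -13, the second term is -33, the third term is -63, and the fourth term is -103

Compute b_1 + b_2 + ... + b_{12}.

1st diffs: -20, -30, -40.
2nd diffs: -10, -10 (constant).
Newton forward-difference form: b_n = -13 + (-20)·C(n-1,1) + (-10)·C(n-1,2).
Continuing: …, -153, -213, -283, -363, …, b_{12} = -783.
Summing n = 1..12 (12 terms) gives -3676.

-3676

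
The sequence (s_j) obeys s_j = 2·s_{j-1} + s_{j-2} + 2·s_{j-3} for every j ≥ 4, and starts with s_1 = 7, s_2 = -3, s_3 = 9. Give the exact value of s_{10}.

8529

Applying the relation repeatedly:
s_4 = 29  s_5 = 61  s_6 = 169  s_7 = 457  s_8 = 1205  s_9 = 3205  s_{10} = 8529.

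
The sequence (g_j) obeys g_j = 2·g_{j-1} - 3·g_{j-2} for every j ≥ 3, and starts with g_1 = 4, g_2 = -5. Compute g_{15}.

-4018

Step forward from the initial values:
g_3 = -22;  g_4 = -29;  g_5 = 8;  …;  g_{12} = 1579;  g_{13} = 5456;  g_{14} = 6175;  g_{15} = -4018.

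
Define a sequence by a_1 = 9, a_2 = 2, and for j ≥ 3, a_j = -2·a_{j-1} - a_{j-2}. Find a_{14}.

Iterate the recurrence:
a_3 = -13, a_4 = 24, a_5 = -35, …, a_{11} = -101, a_{12} = 112, a_{13} = -123, a_{14} = 134.
(Characteristic roots are -1 and -1.)

134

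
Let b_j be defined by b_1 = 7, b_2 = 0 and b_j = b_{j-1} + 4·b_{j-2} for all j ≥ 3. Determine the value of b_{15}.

Compute successive terms:
b_3 = 28, b_4 = 28, b_5 = 140, …, b_{12} = 82012, b_{13} = 212492, b_{14} = 540540, b_{15} = 1390508.

1390508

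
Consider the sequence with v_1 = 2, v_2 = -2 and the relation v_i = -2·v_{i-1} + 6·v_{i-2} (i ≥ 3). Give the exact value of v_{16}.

v_3 = 16;  v_4 = -44;  v_5 = 184;  …;  v_{13} = 5514112;  v_{14} = -20100992;  v_{15} = 73286656;  v_{16} = -267179264.

-267179264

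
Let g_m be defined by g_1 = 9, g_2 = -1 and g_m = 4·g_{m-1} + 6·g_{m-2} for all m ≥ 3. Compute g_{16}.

g_3 = 50; g_4 = 194; g_5 = 1076; …; g_{13} = 535772480; g_{14} = 2765806016; g_{15} = 14277858944; g_{16} = 73706271872.

73706271872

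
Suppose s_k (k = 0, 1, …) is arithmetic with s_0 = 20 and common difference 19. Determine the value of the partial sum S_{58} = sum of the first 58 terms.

32567

s_k = 20 + (k - 0)·19.
s_{57} = 1103; S = 58·(20 + 1103)/2 = 32567.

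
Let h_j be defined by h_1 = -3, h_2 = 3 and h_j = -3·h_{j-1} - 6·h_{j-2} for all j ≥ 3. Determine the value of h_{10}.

Applying the relation repeatedly:
h_3 = 9; h_4 = -45; h_5 = 81; h_6 = 27; h_7 = -567; h_8 = 1539; h_9 = -1215; h_{10} = -5589.

-5589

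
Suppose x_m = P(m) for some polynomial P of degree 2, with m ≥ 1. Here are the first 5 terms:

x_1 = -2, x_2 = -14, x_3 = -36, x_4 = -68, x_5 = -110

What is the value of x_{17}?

-1394

1st diffs: -12, -22, -32, -42.
2nd diffs: -10, -10, -10 (constant).
Newton forward-difference form: x_m = -2 + (-12)·C(m-1,1) + (-10)·C(m-1,2).
At m = 17: m-1 = 16, so x_{17} = -2 - 192 - 1200 = -1394.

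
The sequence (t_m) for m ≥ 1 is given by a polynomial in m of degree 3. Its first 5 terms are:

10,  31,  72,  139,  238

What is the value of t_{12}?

2331

1st diffs: 21, 41, 67, 99.
2nd diffs: 20, 26, 32.
3rd diffs: 6, 6 (constant).
So t_m = m^3 + 4m^2 + 2m + 3.
Evaluating at m = 12 gives t_{12} = 2331.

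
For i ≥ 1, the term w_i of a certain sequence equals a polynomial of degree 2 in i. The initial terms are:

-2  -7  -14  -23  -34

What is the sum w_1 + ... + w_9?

-366

1st diffs: -5, -7, -9, -11.
2nd diffs: -2, -2, -2 (constant).
Newton forward-difference form: w_i = -2 + (-5)·C(i-1,1) + (-2)·C(i-1,2).
Continuing: -47, -62, -79, -98.
Summing i = 1..9 (9 terms) gives -366.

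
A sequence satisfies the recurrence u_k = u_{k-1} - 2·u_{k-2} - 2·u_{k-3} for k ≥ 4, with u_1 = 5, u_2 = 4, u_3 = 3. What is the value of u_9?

u_4 = -15;  u_5 = -29;  u_6 = -5;  u_7 = 83;  u_8 = 151;  u_9 = -5.

-5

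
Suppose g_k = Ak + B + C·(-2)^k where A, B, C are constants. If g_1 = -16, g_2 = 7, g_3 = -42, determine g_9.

At k = 1, 2, 3: A + B - 2C = -16; 2A + B + 4C = 7; 3A + B - 8C = -42.
Subtracting the first from the second: A + 6C = 23.
Subtracting the second from the third: A - 12C = -49.
Solving: C = 4, A = -1, then B = -7.
Therefore g_9 = -9 + (-7) + 4·(-512) = -2064.

-2064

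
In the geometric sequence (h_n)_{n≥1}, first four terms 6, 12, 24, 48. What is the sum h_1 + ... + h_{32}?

25769803770

Common ratio r = 2.
h_n = 6·2^(n-1).
S = 6·(2^32 - 1)/(2 - 1) = 6·(4294967296 - 1)/(1) = 25769803770.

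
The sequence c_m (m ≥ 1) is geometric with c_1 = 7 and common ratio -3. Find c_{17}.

301327047

c_m = 7·(-3)^(m-1).
c_{17} = 7·(-3)^16 = 301327047.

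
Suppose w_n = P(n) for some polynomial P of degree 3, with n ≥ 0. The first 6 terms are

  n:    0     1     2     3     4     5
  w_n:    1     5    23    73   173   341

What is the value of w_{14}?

7883

1st diffs: 4, 18, 50, 100, 168.
2nd diffs: 14, 32, 50, 68.
3rd diffs: 18, 18, 18 (constant).
So w_n = 3n^3 - 2n^2 + 3n + 1.
Evaluating at n = 14 gives w_{14} = 7883.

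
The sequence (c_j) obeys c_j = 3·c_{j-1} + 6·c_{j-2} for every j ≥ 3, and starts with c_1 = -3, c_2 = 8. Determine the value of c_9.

Iterate the recurrence:
c_3 = 6  c_4 = 66  c_5 = 234  c_6 = 1098  c_7 = 4698  c_8 = 20682  c_9 = 90234.

90234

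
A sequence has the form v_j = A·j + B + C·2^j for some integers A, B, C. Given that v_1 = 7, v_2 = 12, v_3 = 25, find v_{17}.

Plug in j = 1, 2, 3: A + B + 2C = 7; 2A + B + 4C = 12; 3A + B + 8C = 25.
Subtracting the first from the second: A + 2C = 5.
Subtracting the second from the third: A + 4C = 13.
Solving: C = 4, A = -3, then B = 2.
Hence v_{17} = -3·17 + 2 + 4·131072 = 524239.

524239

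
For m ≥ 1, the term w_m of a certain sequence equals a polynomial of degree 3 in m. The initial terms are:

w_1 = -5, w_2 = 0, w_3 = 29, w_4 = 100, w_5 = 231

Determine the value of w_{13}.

5599

1st diffs: 5, 29, 71, 131.
2nd diffs: 24, 42, 60.
3rd diffs: 18, 18 (constant).
So w_m = 3m^3 - 6m^2 + 2m - 4.
Evaluating at m = 13 gives w_{13} = 5599.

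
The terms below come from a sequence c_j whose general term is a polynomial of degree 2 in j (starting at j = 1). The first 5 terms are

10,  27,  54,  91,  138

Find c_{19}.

1st diffs: 17, 27, 37, 47.
2nd diffs: 10, 10, 10 (constant).
Newton forward-difference form: c_j = 10 + 17·C(j-1,1) + 10·C(j-1,2).
At j = 19: j-1 = 18, so c_{19} = 10 + 306 + 1530 = 1846.

1846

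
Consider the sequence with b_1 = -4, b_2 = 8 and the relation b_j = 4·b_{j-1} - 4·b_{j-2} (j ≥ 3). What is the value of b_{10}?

Step forward from the initial values:
b_3 = 48; b_4 = 160; b_5 = 448; b_6 = 1152; b_7 = 2816; b_8 = 6656; b_9 = 15360; b_{10} = 34816.
(Characteristic roots are 2 and 2.)

34816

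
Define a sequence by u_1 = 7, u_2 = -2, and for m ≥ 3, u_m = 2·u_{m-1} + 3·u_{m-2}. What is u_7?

u_3 = 17;  u_4 = 28;  u_5 = 107;  u_6 = 298;  u_7 = 917.
(Characteristic roots are 3 and -1.)

917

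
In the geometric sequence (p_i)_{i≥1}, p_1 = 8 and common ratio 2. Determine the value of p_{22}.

16777216

p_i = 8·2^(i-1).
p_{22} = 8·2^21 = 16777216.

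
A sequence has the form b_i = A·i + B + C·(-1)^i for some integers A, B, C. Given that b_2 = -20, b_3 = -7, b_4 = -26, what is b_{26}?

At i = 2, 3, 4: 2A + B + C = -20; 3A + B - C = -7; 4A + B + C = -26.
Subtracting the first from the second: A - 2C = 13.
Subtracting the second from the third: A + 2C = -19.
Solving: C = -8, A = -3, then B = -6.
Therefore b_{26} = -78 + (-6) + (-8)·1 = -92.

-92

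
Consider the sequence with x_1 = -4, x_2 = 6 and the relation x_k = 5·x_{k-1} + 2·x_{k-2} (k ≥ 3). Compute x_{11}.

x_3 = 22;  x_4 = 122;  x_5 = 654;  x_6 = 3514;  x_7 = 18878;  x_8 = 101418;  x_9 = 544846;  x_{10} = 2927066;  x_{11} = 15725022.

15725022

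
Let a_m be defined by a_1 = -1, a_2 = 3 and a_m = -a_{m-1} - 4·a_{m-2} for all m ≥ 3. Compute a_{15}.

-6959

Applying the relation repeatedly:
a_3 = 1, a_4 = -13, a_5 = 9, …, a_{12} = 1747, a_{13} = 4649, a_{14} = -11637, a_{15} = -6959.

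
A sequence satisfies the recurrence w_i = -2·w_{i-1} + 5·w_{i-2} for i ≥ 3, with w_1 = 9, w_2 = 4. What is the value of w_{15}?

62359057

Iterate the recurrence:
w_3 = 37; w_4 = -54; w_5 = 293; …; w_{12} = -1518814; w_{13} = 5241213; w_{14} = -18076496; w_{15} = 62359057.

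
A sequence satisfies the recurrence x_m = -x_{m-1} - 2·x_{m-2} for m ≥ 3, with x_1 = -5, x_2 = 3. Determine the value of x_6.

27

Applying the relation repeatedly:
x_3 = 7;  x_4 = -13;  x_5 = -1;  x_6 = 27.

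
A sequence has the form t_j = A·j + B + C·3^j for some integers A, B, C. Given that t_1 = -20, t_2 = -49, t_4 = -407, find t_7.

Plug in j = 1, 2, 4: A + B + 3C = -20; 2A + B + 9C = -49; 4A + B + 81C = -407.
Subtracting the first from the second: A + 6C = -29.
Subtracting the second from the third: 2A + 72C = -358.
Solving: C = -5, A = 1, then B = -6.
Hence t_7 = 1·7 + (-6) + (-5)·2187 = -10934.

-10934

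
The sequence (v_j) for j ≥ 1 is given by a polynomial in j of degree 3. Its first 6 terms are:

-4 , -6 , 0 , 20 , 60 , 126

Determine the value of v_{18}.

5130

1st diffs: -2, 6, 20, 40, 66.
2nd diffs: 8, 14, 20, 26.
3rd diffs: 6, 6, 6 (constant).
So v_j = j^3 - 2j^2 - 3j.
Evaluating at j = 18 gives v_{18} = 5130.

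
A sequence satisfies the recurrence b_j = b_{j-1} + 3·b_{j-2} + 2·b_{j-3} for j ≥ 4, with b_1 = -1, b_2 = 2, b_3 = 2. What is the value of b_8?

Iterate the recurrence:
b_4 = 6  b_5 = 16  b_6 = 38  b_7 = 98  b_8 = 244.

244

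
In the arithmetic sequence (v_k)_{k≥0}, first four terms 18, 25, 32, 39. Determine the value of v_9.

Common difference d = 7.
v_k = 18 + (k - 0)·7.
v_9 = 18 + 9·7 = 81.

81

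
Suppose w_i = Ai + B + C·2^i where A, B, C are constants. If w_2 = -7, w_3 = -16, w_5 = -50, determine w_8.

-289

The three given values yield: 2A + B + 4C = -7; 3A + B + 8C = -16; 5A + B + 32C = -50.
Subtracting the first from the second: A + 4C = -9.
Subtracting the second from the third: 2A + 24C = -34.
Solving: C = -1, A = -5, then B = 7.
Hence w_8 = -5·8 + 7 + (-1)·256 = -289.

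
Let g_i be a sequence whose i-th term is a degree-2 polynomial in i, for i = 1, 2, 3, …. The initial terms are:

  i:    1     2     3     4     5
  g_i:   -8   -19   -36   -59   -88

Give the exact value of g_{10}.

-323

1st diffs: -11, -17, -23, -29.
2nd diffs: -6, -6, -6 (constant).
Newton forward-difference form: g_i = -8 + (-11)·C(i-1,1) + (-6)·C(i-1,2).
At i = 10: i-1 = 9, so g_{10} = -8 - 99 - 216 = -323.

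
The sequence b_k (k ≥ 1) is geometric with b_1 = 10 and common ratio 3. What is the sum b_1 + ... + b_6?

3640

b_k = 10·3^(k-1).
S = 10·(3^6 - 1)/(3 - 1) = 10·(729 - 1)/(2) = 3640.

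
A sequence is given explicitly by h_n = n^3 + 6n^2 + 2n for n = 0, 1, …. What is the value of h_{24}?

17328

h_{24} = 1·24^3 + 6·24^2 + 2·24 = 17328.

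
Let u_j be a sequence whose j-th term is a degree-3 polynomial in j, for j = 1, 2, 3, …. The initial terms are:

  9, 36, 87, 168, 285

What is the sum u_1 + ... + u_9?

1st diffs: 27, 51, 81, 117.
2nd diffs: 24, 30, 36.
3rd diffs: 6, 6 (constant).
Newton forward-difference form: u_j = 9 + 27·C(j-1,1) + 24·C(j-1,2) + 6·C(j-1,3).
Continuing: 444, 651, 912, 1233.
Summing j = 1..9 (9 terms) gives 3825.

3825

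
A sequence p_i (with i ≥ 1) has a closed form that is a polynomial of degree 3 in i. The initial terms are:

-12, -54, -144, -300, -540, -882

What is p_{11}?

1st diffs: -42, -90, -156, -240, -342.
2nd diffs: -48, -66, -84, -102.
3rd diffs: -18, -18, -18 (constant).
Newton forward-difference form: p_i = -12 + (-42)·C(i-1,1) + (-48)·C(i-1,2) + (-18)·C(i-1,3).
At i = 11: i-1 = 10, so p_{11} = -12 - 420 - 2160 - 2160 = -4752.

-4752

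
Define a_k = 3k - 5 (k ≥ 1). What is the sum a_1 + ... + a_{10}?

Over k = 1..10: Σk = 55.
Total = (3)·55 + (-5)·10 = 115.

115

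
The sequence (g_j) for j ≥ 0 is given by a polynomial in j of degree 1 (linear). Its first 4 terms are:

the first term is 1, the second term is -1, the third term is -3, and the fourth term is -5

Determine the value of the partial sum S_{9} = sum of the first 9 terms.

-63

1st diffs: -2, -2, -2 (constant).
So g_j = -2j + 1.
Continuing: …, -7, -9, -11, -13, …, g_8 = -15.
Summing j = 0..8 (9 terms) gives -63.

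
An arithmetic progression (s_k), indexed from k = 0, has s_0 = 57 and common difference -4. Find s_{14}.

s_k = 57 + (k - 0)·(-4).
s_{14} = 57 + 14·(-4) = 1.

1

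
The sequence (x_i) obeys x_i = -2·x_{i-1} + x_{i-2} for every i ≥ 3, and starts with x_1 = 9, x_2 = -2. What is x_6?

-166

Iterate the recurrence:
x_3 = 13  x_4 = -28  x_5 = 69  x_6 = -166.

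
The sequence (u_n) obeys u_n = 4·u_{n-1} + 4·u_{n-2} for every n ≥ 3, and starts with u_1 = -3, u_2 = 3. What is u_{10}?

Compute successive terms:
u_3 = 0;  u_4 = 12;  u_5 = 48;  u_6 = 240;  u_7 = 1152;  u_8 = 5568;  u_9 = 26880;  u_{10} = 129792.

129792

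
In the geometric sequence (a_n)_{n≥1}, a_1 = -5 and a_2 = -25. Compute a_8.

-390625

Common ratio r = 5.
a_n = (-5)·5^(n-1).
a_8 = (-5)·5^7 = -390625.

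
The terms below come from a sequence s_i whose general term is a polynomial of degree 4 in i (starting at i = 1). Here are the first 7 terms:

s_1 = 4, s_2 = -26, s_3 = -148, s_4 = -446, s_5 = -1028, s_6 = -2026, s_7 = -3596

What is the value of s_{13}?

-36788

1st diffs: -30, -122, -298, -582, -998, -1570.
2nd diffs: -92, -176, -284, -416, -572.
3rd diffs: -84, -108, -132, -156.
4th diffs: -24, -24, -24 (constant).
Newton forward-difference form: s_i = 4 + (-30)·C(i-1,1) + (-92)·C(i-1,2) + (-84)·C(i-1,3) + (-24)·C(i-1,4).
At i = 13: i-1 = 12, so s_{13} = 4 - 360 - 6072 - 18480 - 11880 = -36788.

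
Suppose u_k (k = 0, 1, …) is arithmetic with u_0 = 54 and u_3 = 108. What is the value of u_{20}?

414

Common difference d = (108 - 54) / (3 - 0) = 18.
u_k = 54 + (k - 0)·18.
u_{20} = 54 + 20·18 = 414.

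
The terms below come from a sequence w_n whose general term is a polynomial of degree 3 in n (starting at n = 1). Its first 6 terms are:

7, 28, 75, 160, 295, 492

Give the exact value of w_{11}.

2827

1st diffs: 21, 47, 85, 135, 197.
2nd diffs: 26, 38, 50, 62.
3rd diffs: 12, 12, 12 (constant).
Newton forward-difference form: w_n = 7 + 21·C(n-1,1) + 26·C(n-1,2) + 12·C(n-1,3).
At n = 11: n-1 = 10, so w_{11} = 7 + 210 + 1170 + 1440 = 2827.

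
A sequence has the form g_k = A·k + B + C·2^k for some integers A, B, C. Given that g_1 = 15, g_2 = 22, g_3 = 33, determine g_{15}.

65589

At k = 1, 2, 3: A + B + 2C = 15; 2A + B + 4C = 22; 3A + B + 8C = 33.
Subtracting the first from the second: A + 2C = 7.
Subtracting the second from the third: A + 4C = 11.
Solving: C = 2, A = 3, then B = 8.
Hence g_{15} = 3·15 + 8 + 2·32768 = 65589.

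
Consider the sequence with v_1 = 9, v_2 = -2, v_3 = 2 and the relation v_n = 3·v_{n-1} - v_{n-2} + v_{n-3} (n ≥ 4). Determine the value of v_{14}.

Compute successive terms:
v_4 = 17;  v_5 = 47;  v_6 = 126;  …;  v_{11} = 20498;  v_{12} = 56765;  v_{13} = 157199;  v_{14} = 435330.

435330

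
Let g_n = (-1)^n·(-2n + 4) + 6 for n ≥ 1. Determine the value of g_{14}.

(-1)^14 = 1; -2n + 4 at n=14 is -24; so g_{14} = -18.

-18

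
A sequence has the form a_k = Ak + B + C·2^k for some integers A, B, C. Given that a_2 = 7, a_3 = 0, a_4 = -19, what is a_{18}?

-786333

Write the equations: 2A + B + 4C = 7; 3A + B + 8C = 0; 4A + B + 16C = -19.
Subtracting the first from the second: A + 4C = -7.
Subtracting the second from the third: A + 8C = -19.
Solving: C = -3, A = 5, then B = 9.
So a_k = 5·k + 9 + (-3)·2^k; at k=18 this is -786333.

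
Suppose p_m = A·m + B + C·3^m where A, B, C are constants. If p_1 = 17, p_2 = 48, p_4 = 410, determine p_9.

98425

The three given values yield: A + B + 3C = 17; 2A + B + 9C = 48; 4A + B + 81C = 410.
Subtracting the first from the second: A + 6C = 31.
Subtracting the second from the third: 2A + 72C = 362.
Solving: C = 5, A = 1, then B = 1.
Therefore p_9 = 9 + 1 + 5·19683 = 98425.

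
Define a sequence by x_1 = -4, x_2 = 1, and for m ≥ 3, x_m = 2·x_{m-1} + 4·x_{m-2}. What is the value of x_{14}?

-3764224

Applying the relation repeatedly:
x_3 = -14;  x_4 = -24;  x_5 = -104;  …;  x_{11} = -111104;  x_{12} = -359424;  x_{13} = -1163264;  x_{14} = -3764224.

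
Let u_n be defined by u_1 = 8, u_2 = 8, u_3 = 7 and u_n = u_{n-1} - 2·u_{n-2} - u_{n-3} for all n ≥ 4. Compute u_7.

83

Step forward from the initial values:
u_4 = -17, u_5 = -39, u_6 = -12, u_7 = 83.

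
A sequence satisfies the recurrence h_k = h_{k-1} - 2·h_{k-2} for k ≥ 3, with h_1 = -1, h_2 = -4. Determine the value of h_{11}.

h_3 = -2; h_4 = 6; h_5 = 10; h_6 = -2; h_7 = -22; h_8 = -18; h_9 = 26; h_{10} = 62; h_{11} = 10.

10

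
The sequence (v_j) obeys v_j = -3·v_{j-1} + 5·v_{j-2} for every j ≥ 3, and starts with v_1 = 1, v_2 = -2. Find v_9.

Applying the relation repeatedly:
v_3 = 11;  v_4 = -43;  v_5 = 184;  v_6 = -767;  v_7 = 3221;  v_8 = -13498;  v_9 = 56599.

56599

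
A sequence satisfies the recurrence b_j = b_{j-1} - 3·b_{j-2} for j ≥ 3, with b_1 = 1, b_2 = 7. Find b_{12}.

1678

Iterate the recurrence:
b_3 = 4, b_4 = -17, b_5 = -29, b_6 = 22, b_7 = 109, b_8 = 43, b_9 = -284, b_{10} = -413, b_{11} = 439, b_{12} = 1678.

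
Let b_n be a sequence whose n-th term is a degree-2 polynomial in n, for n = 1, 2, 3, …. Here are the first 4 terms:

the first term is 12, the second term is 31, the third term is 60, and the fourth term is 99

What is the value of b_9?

1st diffs: 19, 29, 39.
2nd diffs: 10, 10 (constant).
Newton forward-difference form: b_n = 12 + 19·C(n-1,1) + 10·C(n-1,2).
At n = 9: n-1 = 8, so b_9 = 12 + 152 + 280 = 444.

444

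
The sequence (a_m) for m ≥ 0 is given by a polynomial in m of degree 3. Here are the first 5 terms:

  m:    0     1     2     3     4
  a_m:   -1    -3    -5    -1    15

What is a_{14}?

1st diffs: -2, -2, 4, 16.
2nd diffs: 0, 6, 12.
3rd diffs: 6, 6 (constant).
So a_m = m^3 - 3m^2 - 1.
Evaluating at m = 14 gives a_{14} = 2155.

2155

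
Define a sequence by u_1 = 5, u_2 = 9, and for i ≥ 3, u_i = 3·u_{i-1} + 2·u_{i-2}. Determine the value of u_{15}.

151319413

Iterate the recurrence:
u_3 = 37; u_4 = 129; u_5 = 461; …; u_{12} = 3349473; u_{13} = 11929325; u_{14} = 42486921; u_{15} = 151319413.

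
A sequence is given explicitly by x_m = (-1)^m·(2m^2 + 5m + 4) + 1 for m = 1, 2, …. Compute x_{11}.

-300

(-1)^11 = -1; 2m^2 + 5m + 4 at m=11 is 301; so x_{11} = -300.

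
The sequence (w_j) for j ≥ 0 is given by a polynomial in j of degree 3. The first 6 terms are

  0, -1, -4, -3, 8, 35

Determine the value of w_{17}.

3791

1st diffs: -1, -3, 1, 11, 27.
2nd diffs: -2, 4, 10, 16.
3rd diffs: 6, 6, 6 (constant).
Newton forward-difference form: w_j = (-1)·C(j,1) + (-2)·C(j,2) + 6·C(j,3).
At j = 17: j = 17, so w_{17} = -17 - 272 + 4080 = 3791.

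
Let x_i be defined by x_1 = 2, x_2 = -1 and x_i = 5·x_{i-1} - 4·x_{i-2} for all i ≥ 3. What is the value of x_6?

Compute successive terms:
x_3 = -13, x_4 = -61, x_5 = -253, x_6 = -1021.
(Characteristic roots are 4 and 1.)

-1021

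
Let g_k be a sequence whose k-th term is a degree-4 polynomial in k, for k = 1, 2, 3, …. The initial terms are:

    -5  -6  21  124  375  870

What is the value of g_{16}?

1st diffs: -1, 27, 103, 251, 495.
2nd diffs: 28, 76, 148, 244.
3rd diffs: 48, 72, 96.
4th diffs: 24, 24 (constant).
So g_k = k^4 - 2k^3 + k^2 - 5k.
Evaluating at k = 16 gives g_{16} = 57520.

57520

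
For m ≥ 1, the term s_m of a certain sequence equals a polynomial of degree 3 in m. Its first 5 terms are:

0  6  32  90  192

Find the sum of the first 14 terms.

1st diffs: 6, 26, 58, 102.
2nd diffs: 20, 32, 44.
3rd diffs: 12, 12 (constant).
Newton forward-difference form: s_m = 6·C(m-1,1) + 20·C(m-1,2) + 12·C(m-1,3).
Continuing: …, 350, 576, 882, 1280, …, s_{14} = 5070.
Summing m = 1..14 (14 terms) gives 19838.

19838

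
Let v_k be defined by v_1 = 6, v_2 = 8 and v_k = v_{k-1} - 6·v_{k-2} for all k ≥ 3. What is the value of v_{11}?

Iterate the recurrence:
v_3 = -28;  v_4 = -76;  v_5 = 92;  v_6 = 548;  v_7 = -4;  v_8 = -3292;  v_9 = -3268;  v_{10} = 16484;  v_{11} = 36092.

36092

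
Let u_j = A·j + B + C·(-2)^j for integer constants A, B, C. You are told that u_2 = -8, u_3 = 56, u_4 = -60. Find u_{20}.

Write the equations: 2A + B + 4C = -8; 3A + B - 8C = 56; 4A + B + 16C = -60.
Subtracting the first from the second: A - 12C = 64.
Subtracting the second from the third: A + 24C = -116.
Solving: C = -5, A = 4, then B = 4.
Therefore u_{20} = 80 + 4 + (-5)·1048576 = -5242796.

-5242796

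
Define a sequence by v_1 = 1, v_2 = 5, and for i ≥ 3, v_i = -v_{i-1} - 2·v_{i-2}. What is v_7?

v_3 = -7; v_4 = -3; v_5 = 17; v_6 = -11; v_7 = -23.

-23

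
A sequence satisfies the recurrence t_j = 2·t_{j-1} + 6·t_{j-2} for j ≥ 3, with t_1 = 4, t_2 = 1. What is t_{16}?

382880128

t_3 = 26; t_4 = 58; t_5 = 272; …; t_{13} = 7902464; t_{14} = 28805056; t_{15} = 105024896; t_{16} = 382880128.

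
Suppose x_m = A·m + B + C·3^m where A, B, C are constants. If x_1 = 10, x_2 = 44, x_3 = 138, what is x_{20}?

At m = 1, 2, 3: A + B + 3C = 10; 2A + B + 9C = 44; 3A + B + 27C = 138.
Subtracting the first from the second: A + 6C = 34.
Subtracting the second from the third: A + 18C = 94.
Solving: C = 5, A = 4, then B = -9.
So x_m = 4·m + (-9) + 5·3^m; at m=20 this is 17433922076.

17433922076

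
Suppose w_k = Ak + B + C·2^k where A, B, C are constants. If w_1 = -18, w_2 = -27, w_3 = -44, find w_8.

-1041

Write the equations: A + B + 2C = -18; 2A + B + 4C = -27; 3A + B + 8C = -44.
Subtracting the first from the second: A + 2C = -9.
Subtracting the second from the third: A + 4C = -17.
Solving: C = -4, A = -1, then B = -9.
Therefore w_8 = -8 + (-9) + (-4)·256 = -1041.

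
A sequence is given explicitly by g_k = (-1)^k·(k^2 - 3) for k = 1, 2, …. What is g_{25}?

-622

(-1)^25 = -1; k^2 - 3 at k=25 is 622; so g_{25} = -622.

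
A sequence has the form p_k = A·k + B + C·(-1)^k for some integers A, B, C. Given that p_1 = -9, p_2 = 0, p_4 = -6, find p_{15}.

-51

Write the equations: A + B - C = -9; 2A + B + C = 0; 4A + B + C = -6.
Subtracting the first from the second: A + 2C = 9.
Subtracting the second from the third: 2A = -6.
Solving: C = 6, A = -3, then B = 0.
Therefore p_{15} = -45 + 0 + 6·(-1) = -51.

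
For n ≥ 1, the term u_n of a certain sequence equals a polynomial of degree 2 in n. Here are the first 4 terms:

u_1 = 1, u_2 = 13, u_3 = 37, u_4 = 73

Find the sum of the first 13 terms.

4381

1st diffs: 12, 24, 36.
2nd diffs: 12, 12 (constant).
Newton forward-difference form: u_n = 1 + 12·C(n-1,1) + 12·C(n-1,2).
Continuing: …, 121, 181, 253, 337, …, u_{13} = 937.
Summing n = 1..13 (13 terms) gives 4381.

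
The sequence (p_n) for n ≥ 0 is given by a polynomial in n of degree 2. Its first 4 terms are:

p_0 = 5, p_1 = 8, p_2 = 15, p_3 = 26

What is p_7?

110

1st diffs: 3, 7, 11.
2nd diffs: 4, 4 (constant).
Newton forward-difference form: p_n = 5 + 3·C(n,1) + 4·C(n,2).
At n = 7: n = 7, so p_7 = 5 + 21 + 84 = 110.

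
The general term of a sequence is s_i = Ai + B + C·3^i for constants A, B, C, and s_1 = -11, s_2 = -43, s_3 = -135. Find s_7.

-10943

At i = 1, 2, 3: A + B + 3C = -11; 2A + B + 9C = -43; 3A + B + 27C = -135.
Subtracting the first from the second: A + 6C = -32.
Subtracting the second from the third: A + 18C = -92.
Solving: C = -5, A = -2, then B = 6.
So s_i = -2·i + 6 + (-5)·3^i; at i=7 this is -10943.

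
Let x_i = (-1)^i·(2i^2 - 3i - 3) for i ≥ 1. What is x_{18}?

(-1)^18 = 1; 2i^2 - 3i - 3 at i=18 is 591; so x_{18} = 591.

591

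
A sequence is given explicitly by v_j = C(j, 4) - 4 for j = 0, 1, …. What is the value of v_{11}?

326

C(11, 4) = 330, so v_{11} = 326.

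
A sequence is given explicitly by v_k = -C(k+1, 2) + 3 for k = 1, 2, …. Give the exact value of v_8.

C(9, 2) = 36, so v_8 = -33.

-33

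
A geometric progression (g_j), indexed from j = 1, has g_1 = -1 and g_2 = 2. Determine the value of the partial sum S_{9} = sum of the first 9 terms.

Common ratio r = -2.
g_j = (-1)·(-2)^(j-1).
S = (-1)·((-2)^9 - 1)/(-2 - 1) = (-1)·(-512 - 1)/(-3) = -171.

-171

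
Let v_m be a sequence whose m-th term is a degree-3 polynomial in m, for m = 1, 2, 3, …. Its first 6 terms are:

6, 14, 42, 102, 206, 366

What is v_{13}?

4062

1st diffs: 8, 28, 60, 104, 160.
2nd diffs: 20, 32, 44, 56.
3rd diffs: 12, 12, 12 (constant).
Newton forward-difference form: v_m = 6 + 8·C(m-1,1) + 20·C(m-1,2) + 12·C(m-1,3).
At m = 13: m-1 = 12, so v_{13} = 6 + 96 + 1320 + 2640 = 4062.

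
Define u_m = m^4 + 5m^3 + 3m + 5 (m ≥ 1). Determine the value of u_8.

u_8 = 1·8^4 + 5·8^3 + 3·8 + 5 = 6685.

6685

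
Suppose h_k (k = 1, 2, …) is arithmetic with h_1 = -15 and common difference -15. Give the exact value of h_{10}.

-150

h_k = -15 + (k - 1)·(-15).
h_{10} = -15 + 9·(-15) = -150.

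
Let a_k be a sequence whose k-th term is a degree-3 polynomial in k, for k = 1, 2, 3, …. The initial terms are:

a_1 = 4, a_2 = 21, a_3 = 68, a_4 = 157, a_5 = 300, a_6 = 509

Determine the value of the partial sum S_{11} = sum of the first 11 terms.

1st diffs: 17, 47, 89, 143, 209.
2nd diffs: 30, 42, 54, 66.
3rd diffs: 12, 12, 12 (constant).
Newton forward-difference form: a_k = 4 + 17·C(k-1,1) + 30·C(k-1,2) + 12·C(k-1,3).
Continuing: …, 796, 1173, 1652, 2245, …, a_{11} = 2964.
Summing k = 1..11 (11 terms) gives 9889.

9889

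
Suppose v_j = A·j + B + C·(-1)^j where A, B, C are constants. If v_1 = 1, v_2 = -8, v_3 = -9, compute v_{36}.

At j = 1, 2, 3: A + B - C = 1; 2A + B + C = -8; 3A + B - C = -9.
Subtracting the first from the second: A + 2C = -9.
Subtracting the second from the third: A - 2C = -1.
Solving: C = -2, A = -5, then B = 4.
So v_j = -5·j + 4 + (-2)·(-1)^j; at j=36 this is -178.

-178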